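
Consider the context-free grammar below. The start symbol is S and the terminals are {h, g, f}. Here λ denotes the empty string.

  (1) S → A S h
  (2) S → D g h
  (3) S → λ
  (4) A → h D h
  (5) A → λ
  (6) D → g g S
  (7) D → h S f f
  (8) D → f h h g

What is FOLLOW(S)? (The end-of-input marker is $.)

{$, f, g, h}

FIRST(A) = {λ, h}
FIRST(D) = {f, g, h}
FIRST(S) = {λ, f, g, h}  (via A S h, D g h)
FOLLOW(S) includes $ since S is the start symbol.
FOLLOW(A): in S→A S h, A is followed by S h with FIRST {f, g, h}. Thus FOLLOW(A) = {f, g, h}.
FOLLOW(D): in S→D g h, D is followed by g h with FIRST {g}; in A→h D h, D is followed by h with FIRST {h}. Thus FOLLOW(D) = {g, h}.
FOLLOW(S): in S→A S h, S is followed by h with FIRST {h}; in D→g g S, the suffix after S is empty, so FOLLOW(S) ⊇ FOLLOW(D) = {g, h}; in D→h S f f, S is followed by f f with FIRST {f}. Thus FOLLOW(S) = {$, f, g, h}.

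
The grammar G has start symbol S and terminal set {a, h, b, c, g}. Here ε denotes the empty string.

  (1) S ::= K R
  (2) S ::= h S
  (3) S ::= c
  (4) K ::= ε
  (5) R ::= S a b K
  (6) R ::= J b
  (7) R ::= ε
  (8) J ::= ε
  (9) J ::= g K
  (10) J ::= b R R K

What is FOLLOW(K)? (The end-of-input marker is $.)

{$, a, b, c, g, h}

FIRST(K): from K::=ε we get {ε}. So FIRST(K) = {ε}.
FIRST(J): from J::=ε we get {ε}; from J::=g K we get {g}; from J::=b R R K we get {b}. So FIRST(J) = {ε, b, g}.
FIRST(S): from S::=K R we get {ε, a, b, c, g, h}; from S::=h S we get {h}; from S::=c we get {c}. So FIRST(S) = {ε, a, b, c, g, h}.
FIRST(R): from R::=S a b K we get {a, b, c, g, h}; from R::=J b we get {b, g}; from R::=ε we get {ε}. So FIRST(R) = {ε, a, b, c, g, h}.
FOLLOW(S) includes $ since S is the start symbol.
FOLLOW(S): in S::=h S, the suffix after S is empty (adds nothing new); in R::=S a b K, S is followed by a b K with FIRST {a}. Thus FOLLOW(S) = {$, a}.
FOLLOW(J): in R::=J b, J is followed by b with FIRST {b}. Thus FOLLOW(J) = {b}.
FOLLOW(R): in S::=K R, the suffix after R is empty, so FOLLOW(R) ⊇ FOLLOW(S) = {$, a}; in J::=b R R K (occurrence 1), R is followed by R K with FIRST {ε, a, b, c, g, h}; in J::=b R R K (occurrence 1), the suffix after R is nullable, so FOLLOW(R) ⊇ FOLLOW(J) = {b}; in J::=b R R K (occurrence 2), R is followed by K with FIRST {ε}; in J::=b R R K (occurrence 2), the suffix after R is nullable, so FOLLOW(R) ⊇ FOLLOW(J) = {b}. Thus FOLLOW(R) = {$, a, b, c, g, h}.
FOLLOW(K): in S::=K R, K is followed by R with FIRST {ε, a, b, c, g, h}; in S::=K R, the suffix after K is nullable, so FOLLOW(K) ⊇ FOLLOW(S) = {$, a}; in R::=S a b K, the suffix after K is empty, so FOLLOW(K) ⊇ FOLLOW(R) = {$, a, b, c, g, h}; in J::=g K, the suffix after K is empty, so FOLLOW(K) ⊇ FOLLOW(J) = {b}; in J::=b R R K, the suffix after K is empty, so FOLLOW(K) ⊇ FOLLOW(J) = {b}. Thus FOLLOW(K) = {$, a, b, c, g, h}.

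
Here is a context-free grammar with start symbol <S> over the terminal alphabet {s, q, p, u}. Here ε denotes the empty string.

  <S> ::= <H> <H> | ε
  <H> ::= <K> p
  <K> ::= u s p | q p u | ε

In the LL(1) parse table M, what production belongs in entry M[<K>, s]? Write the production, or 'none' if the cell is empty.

FIRST(<K>) = {ε, q, u}
FIRST(<H>) = {p, q, u}  (via <K> p)
FIRST(<S>) = {ε, p, q, u}  (via <H> <H>)
FOLLOW(<S>) includes $ since <S> is the start symbol.
FOLLOW(<K>): in <H>::=<K> p, <K> is followed by p with FIRST {p}. Thus FOLLOW(<K>) = {p}.
For <K> ::= u s p: FIRST(u s p) = {u}, so it goes in M[<K>, t] for t ∈ {u}.
For <K> ::= q p u: FIRST(q p u) = {q}, so it goes in M[<K>, t] for t ∈ {q}.
For <K> ::= ε: FIRST(ε) = {ε}, so it goes in M[<K>, t] for t ∈ {}; since ε ∈ FIRST, also for every t ∈ FOLLOW(<K>) = {p}.
None of these place a production in M[<K>, s].

none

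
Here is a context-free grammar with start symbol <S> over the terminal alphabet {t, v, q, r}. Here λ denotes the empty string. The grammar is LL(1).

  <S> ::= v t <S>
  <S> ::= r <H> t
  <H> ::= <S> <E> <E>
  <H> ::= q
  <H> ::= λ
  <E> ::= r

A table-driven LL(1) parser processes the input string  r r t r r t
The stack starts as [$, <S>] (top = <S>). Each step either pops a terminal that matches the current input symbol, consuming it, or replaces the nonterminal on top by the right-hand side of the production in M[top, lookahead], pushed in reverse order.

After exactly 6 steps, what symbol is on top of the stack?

t

step 1: stack=$ <S>  input=r r t r r t $  — expand <S> ::= r <H> t
step 2: stack=$ t <H> r  input=r r t r r t $  — match r
step 3: stack=$ t <H>  input=r t r r t $  — expand <H> ::= <S> <E> <E>
step 4: stack=$ t <E> <E> <S>  input=r t r r t $  — expand <S> ::= r <H> t
step 5: stack=$ t <E> <E> t <H> r  input=r t r r t $  — match r
step 6: stack=$ t <E> <E> t <H>  input=t r r t $  — expand <H> ::= λ
Stack after step 6: $ t <E> <E> t (top = t).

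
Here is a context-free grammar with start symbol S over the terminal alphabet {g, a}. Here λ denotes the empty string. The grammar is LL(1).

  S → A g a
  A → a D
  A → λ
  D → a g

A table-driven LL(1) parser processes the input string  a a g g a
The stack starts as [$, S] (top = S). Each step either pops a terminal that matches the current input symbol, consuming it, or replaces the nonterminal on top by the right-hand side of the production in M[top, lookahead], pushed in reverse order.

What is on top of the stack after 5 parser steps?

g

     Stack      Input        Action
  1  $ S        a a g g a $  expand S → A g a
  2  $ a g A    a a g g a $  expand A → a D
  3  $ a g D a  a a g g a $  match a
  4  $ a g D    a g g a $    expand D → a g
  5  $ a g g a  a g g a $    match a
Stack after step 5: $ a g g (top = g).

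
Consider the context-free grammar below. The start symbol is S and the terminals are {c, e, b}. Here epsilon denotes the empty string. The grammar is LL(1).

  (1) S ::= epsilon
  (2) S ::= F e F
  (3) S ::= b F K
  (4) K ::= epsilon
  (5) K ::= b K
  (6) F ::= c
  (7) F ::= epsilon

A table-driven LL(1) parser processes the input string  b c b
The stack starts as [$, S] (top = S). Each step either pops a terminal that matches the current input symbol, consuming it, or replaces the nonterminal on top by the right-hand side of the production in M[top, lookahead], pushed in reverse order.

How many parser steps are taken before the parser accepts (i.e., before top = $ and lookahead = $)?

step 1: stack=$ S  input=b c b $  — expand S ::= b F K
step 2: stack=$ K F b  input=b c b $  — match b
step 3: stack=$ K F  input=c b $  — expand F ::= c
step 4: stack=$ K c  input=c b $  — match c
step 5: stack=$ K  input=b $  — expand K ::= b K
step 6: stack=$ K b  input=b $  — match b
step 7: stack=$ K  input=$  — expand K ::= epsilon
Accept reached after 7 steps.

7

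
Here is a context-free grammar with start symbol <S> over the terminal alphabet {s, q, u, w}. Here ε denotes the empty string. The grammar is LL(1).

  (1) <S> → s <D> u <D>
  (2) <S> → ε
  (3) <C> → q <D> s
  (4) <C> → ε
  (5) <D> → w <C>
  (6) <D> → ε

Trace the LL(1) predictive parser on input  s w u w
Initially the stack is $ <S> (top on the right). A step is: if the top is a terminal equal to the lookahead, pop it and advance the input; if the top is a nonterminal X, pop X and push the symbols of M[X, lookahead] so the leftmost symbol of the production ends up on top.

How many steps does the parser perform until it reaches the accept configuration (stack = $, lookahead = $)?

     Stack          Input      Action
  1  $ <S>          s w u w $  expand <S> → s <D> u <D>
  2  $ <D> u <D> s  s w u w $  match s
  3  $ <D> u <D>    w u w $    expand <D> → w <C>
  4  $ <D> u <C> w  w u w $    match w
  5  $ <D> u <C>    u w $      expand <C> → ε
  6  $ <D> u        u w $      match u
  7  $ <D>          w $        expand <D> → w <C>
  8  $ <C> w        w $        match w
  9  $ <C>          $          expand <C> → ε
Accept reached after 9 steps.

9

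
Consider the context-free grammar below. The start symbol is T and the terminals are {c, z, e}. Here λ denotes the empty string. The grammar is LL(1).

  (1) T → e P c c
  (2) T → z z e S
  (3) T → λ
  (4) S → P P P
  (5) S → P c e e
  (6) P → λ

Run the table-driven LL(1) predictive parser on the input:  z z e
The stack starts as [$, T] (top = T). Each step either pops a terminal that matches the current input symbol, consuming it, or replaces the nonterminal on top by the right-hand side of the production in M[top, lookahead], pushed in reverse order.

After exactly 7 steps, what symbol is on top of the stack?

     Stack      Input    Action
  1  $ T        z z e $  expand T → z z e S
  2  $ S e z z  z z e $  match z
  3  $ S e z    z e $    match z
  4  $ S e      e $      match e
  5  $ S        $        expand S → P P P
  6  $ P P P    $        expand P → λ
  7  $ P P      $        expand P → λ
Stack after step 7: $ P (top = P).

P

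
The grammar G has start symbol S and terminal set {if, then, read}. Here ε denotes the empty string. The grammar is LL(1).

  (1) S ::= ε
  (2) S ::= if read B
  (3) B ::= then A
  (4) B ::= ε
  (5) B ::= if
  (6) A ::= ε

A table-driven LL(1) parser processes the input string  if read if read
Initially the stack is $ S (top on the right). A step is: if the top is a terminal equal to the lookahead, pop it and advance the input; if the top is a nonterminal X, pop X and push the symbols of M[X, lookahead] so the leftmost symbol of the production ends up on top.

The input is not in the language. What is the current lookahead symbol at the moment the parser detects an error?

     Stack        Input              Action
  1  $ S          if read if read $  expand S ::= if read B
  2  $ B read if  if read if read $  match if
  3  $ B read     read if read $     match read
  4  $ B          if read $          expand B ::= if
  5  $ if         if read $          match if
  6  $            read $             error: stack empty but input remains

read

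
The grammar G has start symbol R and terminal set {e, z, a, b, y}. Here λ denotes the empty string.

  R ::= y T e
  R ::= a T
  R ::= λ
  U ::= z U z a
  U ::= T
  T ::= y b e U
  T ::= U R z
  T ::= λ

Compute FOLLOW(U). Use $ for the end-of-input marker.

FIRST(R): from R::=y T e we get {y}; from R::=a T we get {a}; from R::=λ we get {λ}. So FIRST(R) = {λ, a, y}.
FIRST(U): from U::=z U z a we get {z}; from U::=T we get {λ, a, y, z}. So FIRST(U) = {λ, a, y, z}.
FIRST(T): from T::=y b e U we get {y}; from T::=U R z we get {a, y, z}; from T::=λ we get {λ}. So FIRST(T) = {λ, a, y, z}.
FOLLOW(R) includes $ since R is the start symbol.
FOLLOW(R): in T::=U R z, R is followed by z with FIRST {z}. Thus FOLLOW(R) = {$, z}.
FOLLOW(U): in U::=z U z a, U is followed by z a with FIRST {z}; in T::=y b e U, the suffix after U is empty, so FOLLOW(U) ⊇ FOLLOW(T) = {$, a, e, y, z}; in T::=U R z, U is followed by R z with FIRST {a, y, z}. Thus FOLLOW(U) = {$, a, e, y, z}.
FOLLOW(T): in R::=y T e, T is followed by e with FIRST {e}; in R::=a T, the suffix after T is empty, so FOLLOW(T) ⊇ FOLLOW(R) = {$, z}; in U::=T, the suffix after T is empty, so FOLLOW(T) ⊇ FOLLOW(U) = {$, a, e, y, z}. Thus FOLLOW(T) = {$, a, e, y, z}.

{$, a, e, y, z}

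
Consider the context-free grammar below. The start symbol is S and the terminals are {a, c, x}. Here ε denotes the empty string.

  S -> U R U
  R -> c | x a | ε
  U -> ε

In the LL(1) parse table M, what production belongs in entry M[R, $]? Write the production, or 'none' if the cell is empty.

FIRST(R) = {ε, c, x}
FIRST(U) = {ε}
FIRST(S) = {ε, c, x}  (via U R U)
FOLLOW(S) includes $ since S is the start symbol.
FOLLOW(S): S appears on no right-hand side. Thus FOLLOW(S) = {$}.
FOLLOW(R): in S->U R U, R is followed by U with FIRST {ε}; in S->U R U, the suffix after R is nullable, so FOLLOW(R) ⊇ FOLLOW(S) = {$}. Thus FOLLOW(R) = {$}.
For R -> c: FIRST(c) = {c}, so it goes in M[R, t] for t ∈ {c}.
For R -> x a: FIRST(x a) = {x}, so it goes in M[R, t] for t ∈ {x}.
For R -> ε: FIRST(ε) = {ε}, so it goes in M[R, t] for t ∈ {}; since ε ∈ FIRST, also for every t ∈ FOLLOW(R) = {$}.

R -> ε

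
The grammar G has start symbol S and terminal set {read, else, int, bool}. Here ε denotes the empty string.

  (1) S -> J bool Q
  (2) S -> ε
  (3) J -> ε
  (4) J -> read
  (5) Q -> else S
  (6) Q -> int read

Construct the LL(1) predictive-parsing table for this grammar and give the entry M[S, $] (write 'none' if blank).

FIRST(J) = {ε, read}
FIRST(Q) = {else, int}
FIRST(S) = {ε, bool, read}  (via J bool Q)
FOLLOW(S) includes $ since S is the start symbol.
FOLLOW(S): in Q->else S, the suffix after S is empty, so FOLLOW(S) ⊇ FOLLOW(Q) = {$}. Thus FOLLOW(S) = {$}.
FOLLOW(Q): in S->J bool Q, the suffix after Q is empty, so FOLLOW(Q) ⊇ FOLLOW(S) = {$}. Thus FOLLOW(Q) = {$}.
For S -> J bool Q: FIRST(J bool Q) = {bool, read}, so it goes in M[S, t] for t ∈ {bool, read}.
For S -> ε: FIRST(ε) = {ε}, so it goes in M[S, t] for t ∈ {}; since ε ∈ FIRST, also for every t ∈ FOLLOW(S) = {$}.

S -> ε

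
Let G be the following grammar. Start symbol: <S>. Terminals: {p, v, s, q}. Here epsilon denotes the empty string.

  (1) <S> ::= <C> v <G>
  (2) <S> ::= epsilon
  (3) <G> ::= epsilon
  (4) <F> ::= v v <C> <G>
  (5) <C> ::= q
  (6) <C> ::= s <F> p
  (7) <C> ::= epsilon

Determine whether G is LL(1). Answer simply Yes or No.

Yes

FIRST(<S>) = {epsilon, q, s, v}
FIRST(<G>) = {epsilon}
FIRST(<F>) = {v}
FIRST(<C>) = {epsilon, q, s}
FOLLOW(<S>) = {$}
FOLLOW(<G>) = {$, p}
FOLLOW(<F>) = {p}
FOLLOW(<C>) = {p, v}
Each cell of M receives at most one production.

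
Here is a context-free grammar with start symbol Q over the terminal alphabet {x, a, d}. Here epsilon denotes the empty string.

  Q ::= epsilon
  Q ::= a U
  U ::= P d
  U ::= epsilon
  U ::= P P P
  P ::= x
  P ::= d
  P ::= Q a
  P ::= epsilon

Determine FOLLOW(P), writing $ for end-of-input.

{$, a, d, x}

FIRST(Q) = {epsilon, a}
FIRST(P) = {epsilon, a, d, x}  (via Q a)
FIRST(U) = {epsilon, a, d, x}  (via P d, P P P)
FOLLOW(Q) includes $ since Q is the start symbol.
FOLLOW(Q): in P::=Q a, Q is followed by a with FIRST {a}. Thus FOLLOW(Q) = {$, a}.
FOLLOW(U): in Q::=a U, the suffix after U is empty, so FOLLOW(U) ⊇ FOLLOW(Q) = {$, a}. Thus FOLLOW(U) = {$, a}.
FOLLOW(P): in U::=P d, P is followed by d with FIRST {d}; in U::=P P P (occurrence 1), P is followed by P P with FIRST {epsilon, a, d, x}; in U::=P P P (occurrence 1), the suffix after P is nullable, so FOLLOW(P) ⊇ FOLLOW(U) = {$, a}; in U::=P P P (occurrence 2), P is followed by P with FIRST {epsilon, a, d, x}; in U::=P P P (occurrence 2), the suffix after P is nullable, so FOLLOW(P) ⊇ FOLLOW(U) = {$, a}; in U::=P P P (occurrence 3), the suffix after P is empty, so FOLLOW(P) ⊇ FOLLOW(U) = {$, a}. Thus FOLLOW(P) = {$, a, d, x}.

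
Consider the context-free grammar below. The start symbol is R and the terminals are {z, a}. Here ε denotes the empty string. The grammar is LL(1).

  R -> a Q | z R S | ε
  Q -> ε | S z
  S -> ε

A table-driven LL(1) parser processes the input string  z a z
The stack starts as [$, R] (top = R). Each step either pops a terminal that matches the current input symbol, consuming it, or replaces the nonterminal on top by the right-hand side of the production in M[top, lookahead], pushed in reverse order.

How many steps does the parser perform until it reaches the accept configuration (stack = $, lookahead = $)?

step 1: stack=$ R  input=z a z $  — expand R -> z R S
step 2: stack=$ S R z  input=z a z $  — match z
step 3: stack=$ S R  input=a z $  — expand R -> a Q
step 4: stack=$ S Q a  input=a z $  — match a
step 5: stack=$ S Q  input=z $  — expand Q -> S z
step 6: stack=$ S z S  input=z $  — expand S -> ε
step 7: stack=$ S z  input=z $  — match z
step 8: stack=$ S  input=$  — expand S -> ε
Accept reached after 8 steps.

8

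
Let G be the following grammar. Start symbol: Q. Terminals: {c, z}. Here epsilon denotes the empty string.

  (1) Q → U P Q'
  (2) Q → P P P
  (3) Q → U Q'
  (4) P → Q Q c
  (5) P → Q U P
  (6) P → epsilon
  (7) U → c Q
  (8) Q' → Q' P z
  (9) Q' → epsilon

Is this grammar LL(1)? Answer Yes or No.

No

FIRST(Q) = {epsilon, c}
FIRST(P) = {epsilon, c}
FIRST(U) = {c}
FIRST(Q') = {epsilon, c, z}
FOLLOW(Q) = {$, c, z}
FOLLOW(P) = {$, c, z}
FOLLOW(U) = {$, c, z}
FOLLOW(Q') = {$, c, z}
Cell M[P, c] receives both P → Q Q c and P → Q U P and P → epsilon — the grammar is not LL(1).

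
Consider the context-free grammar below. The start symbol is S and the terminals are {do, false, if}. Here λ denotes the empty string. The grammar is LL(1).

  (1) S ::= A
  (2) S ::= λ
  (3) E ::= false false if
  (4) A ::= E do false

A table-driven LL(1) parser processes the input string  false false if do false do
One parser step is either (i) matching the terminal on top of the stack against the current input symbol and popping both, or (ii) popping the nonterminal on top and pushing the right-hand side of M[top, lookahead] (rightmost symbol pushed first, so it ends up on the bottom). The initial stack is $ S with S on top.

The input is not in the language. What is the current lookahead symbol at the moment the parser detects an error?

do

step 1: stack=$ S  input=false false if do false do $  — expand S ::= A
step 2: stack=$ A  input=false false if do false do $  — expand A ::= E do false
step 3: stack=$ false do E  input=false false if do false do $  — expand E ::= false false if
step 4: stack=$ false do if false false  input=false false if do false do $  — match false
step 5: stack=$ false do if false  input=false if do false do $  — match false
step 6: stack=$ false do if  input=if do false do $  — match if
step 7: stack=$ false do  input=do false do $  — match do
step 8: stack=$ false  input=false do $  — match false
step 9: stack=$  input=do $  — error: stack empty but input remains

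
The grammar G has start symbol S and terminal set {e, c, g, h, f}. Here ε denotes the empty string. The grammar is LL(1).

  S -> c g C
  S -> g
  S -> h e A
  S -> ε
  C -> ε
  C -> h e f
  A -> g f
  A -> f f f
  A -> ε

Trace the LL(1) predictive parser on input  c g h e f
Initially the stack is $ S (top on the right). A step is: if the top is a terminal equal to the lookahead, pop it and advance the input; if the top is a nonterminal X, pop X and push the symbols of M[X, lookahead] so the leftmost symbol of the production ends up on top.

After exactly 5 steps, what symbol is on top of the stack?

step 1: stack=$ S  input=c g h e f $  — expand S -> c g C
step 2: stack=$ C g c  input=c g h e f $  — match c
step 3: stack=$ C g  input=g h e f $  — match g
step 4: stack=$ C  input=h e f $  — expand C -> h e f
step 5: stack=$ f e h  input=h e f $  — match h
Stack after step 5: $ f e (top = e).

e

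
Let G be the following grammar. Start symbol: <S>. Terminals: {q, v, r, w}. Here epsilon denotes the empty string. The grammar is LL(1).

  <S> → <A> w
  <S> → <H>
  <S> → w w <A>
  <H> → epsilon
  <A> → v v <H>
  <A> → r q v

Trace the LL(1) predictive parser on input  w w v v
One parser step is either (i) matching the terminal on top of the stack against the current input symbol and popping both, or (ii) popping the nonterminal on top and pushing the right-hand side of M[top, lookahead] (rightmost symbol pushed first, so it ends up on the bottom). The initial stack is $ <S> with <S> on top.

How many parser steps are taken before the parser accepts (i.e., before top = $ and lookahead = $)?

7

     Stack      Input      Action
  1  $ <S>      w w v v $  expand <S> → w w <A>
  2  $ <A> w w  w w v v $  match w
  3  $ <A> w    w v v $    match w
  4  $ <A>      v v $      expand <A> → v v <H>
  5  $ <H> v v  v v $      match v
  6  $ <H> v    v $        match v
  7  $ <H>      $          expand <H> → epsilon
Accept reached after 7 steps.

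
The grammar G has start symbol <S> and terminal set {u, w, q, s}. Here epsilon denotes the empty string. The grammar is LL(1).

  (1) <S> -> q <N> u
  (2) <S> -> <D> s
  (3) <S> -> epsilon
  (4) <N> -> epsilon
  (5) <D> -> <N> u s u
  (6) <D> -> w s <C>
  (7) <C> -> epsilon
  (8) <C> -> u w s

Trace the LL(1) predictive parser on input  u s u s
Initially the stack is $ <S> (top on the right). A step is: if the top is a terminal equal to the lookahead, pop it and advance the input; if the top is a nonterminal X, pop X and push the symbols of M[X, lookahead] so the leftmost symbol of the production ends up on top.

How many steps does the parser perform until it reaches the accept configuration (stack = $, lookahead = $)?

step 1: stack=$ <S>  input=u s u s $  — expand <S> -> <D> s
step 2: stack=$ s <D>  input=u s u s $  — expand <D> -> <N> u s u
step 3: stack=$ s u s u <N>  input=u s u s $  — expand <N> -> epsilon
step 4: stack=$ s u s u  input=u s u s $  — match u
step 5: stack=$ s u s  input=s u s $  — match s
step 6: stack=$ s u  input=u s $  — match u
step 7: stack=$ s  input=s $  — match s
Accept reached after 7 steps.

7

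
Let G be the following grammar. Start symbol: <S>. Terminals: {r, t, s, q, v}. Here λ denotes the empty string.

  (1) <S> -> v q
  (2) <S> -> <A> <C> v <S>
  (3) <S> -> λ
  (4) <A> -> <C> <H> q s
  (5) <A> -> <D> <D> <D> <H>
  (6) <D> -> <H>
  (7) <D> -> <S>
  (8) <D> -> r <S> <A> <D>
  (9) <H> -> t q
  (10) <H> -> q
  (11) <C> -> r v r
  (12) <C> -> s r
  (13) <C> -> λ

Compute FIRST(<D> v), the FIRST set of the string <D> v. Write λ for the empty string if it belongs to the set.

FIRST(<H>): from <H>->t q we get {t}; from <H>->q we get {q}. So FIRST(<H>) = {q, t}.
FIRST(<C>): from <C>->r v r we get {r}; from <C>->s r we get {s}; from <C>->λ we get {λ}. So FIRST(<C>) = {λ, r, s}.
FIRST(<S>): from <S>->v q we get {v}; from <S>-><A> <C> v <S> we get {q, r, s, t, v}; from <S>->λ we get {λ}. So FIRST(<S>) = {λ, q, r, s, t, v}.
FIRST(<D>): from <D>-><H> we get {q, t}; from <D>-><S> we get {λ, q, r, s, t, v}; from <D>->r <S> <A> <D> we get {r}. So FIRST(<D>) = {λ, q, r, s, t, v}.
FIRST(<A>): from <A>-><C> <H> q s we get {q, r, s, t}; from <A>-><D> <D> <D> <H> we get {q, r, s, t, v}. So FIRST(<A>) = {q, r, s, t, v}.
FIRST(<D> v): take FIRST of each symbol in turn, carrying on past any symbol whose FIRST contains λ; result {q, r, s, t, v}.

{q, r, s, t, v}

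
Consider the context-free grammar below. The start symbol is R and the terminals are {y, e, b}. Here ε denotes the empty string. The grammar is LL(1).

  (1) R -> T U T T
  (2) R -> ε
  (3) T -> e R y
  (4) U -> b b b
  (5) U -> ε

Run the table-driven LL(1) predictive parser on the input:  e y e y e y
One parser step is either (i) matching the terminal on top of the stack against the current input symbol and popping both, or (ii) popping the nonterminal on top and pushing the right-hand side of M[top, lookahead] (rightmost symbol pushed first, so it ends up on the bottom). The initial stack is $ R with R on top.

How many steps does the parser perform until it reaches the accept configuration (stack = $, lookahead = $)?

step 1: stack=$ R  input=e y e y e y $  — expand R -> T U T T
step 2: stack=$ T T U T  input=e y e y e y $  — expand T -> e R y
step 3: stack=$ T T U y R e  input=e y e y e y $  — match e
step 4: stack=$ T T U y R  input=y e y e y $  — expand R -> ε
step 5: stack=$ T T U y  input=y e y e y $  — match y
step 6: stack=$ T T U  input=e y e y $  — expand U -> ε
step 7: stack=$ T T  input=e y e y $  — expand T -> e R y
step 8: stack=$ T y R e  input=e y e y $  — match e
step 9: stack=$ T y R  input=y e y $  — expand R -> ε
step 10: stack=$ T y  input=y e y $  — match y
step 11: stack=$ T  input=e y $  — expand T -> e R y
step 12: stack=$ y R e  input=e y $  — match e
step 13: stack=$ y R  input=y $  — expand R -> ε
step 14: stack=$ y  input=y $  — match y
Accept reached after 14 steps.

14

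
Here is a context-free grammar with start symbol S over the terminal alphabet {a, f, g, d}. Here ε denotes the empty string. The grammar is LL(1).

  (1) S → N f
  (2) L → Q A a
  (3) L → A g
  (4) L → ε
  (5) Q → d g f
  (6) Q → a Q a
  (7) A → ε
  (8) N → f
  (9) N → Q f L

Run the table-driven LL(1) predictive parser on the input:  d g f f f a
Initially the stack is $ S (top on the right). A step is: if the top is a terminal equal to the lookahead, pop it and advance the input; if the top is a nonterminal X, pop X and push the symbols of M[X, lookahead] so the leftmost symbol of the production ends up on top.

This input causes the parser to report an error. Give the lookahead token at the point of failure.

      Stack          Input          Action
   1  $ S            d g f f f a $  expand S → N f
   2  $ f N          d g f f f a $  expand N → Q f L
   3  $ f L f Q      d g f f f a $  expand Q → d g f
   4  $ f L f f g d  d g f f f a $  match d
   5  $ f L f f g    g f f f a $    match g
   6  $ f L f f      f f f a $      match f
   7  $ f L f        f f a $        match f
   8  $ f L          f a $          expand L → ε
   9  $ f            f a $          match f
  10  $              a $            error: stack empty but input remains

a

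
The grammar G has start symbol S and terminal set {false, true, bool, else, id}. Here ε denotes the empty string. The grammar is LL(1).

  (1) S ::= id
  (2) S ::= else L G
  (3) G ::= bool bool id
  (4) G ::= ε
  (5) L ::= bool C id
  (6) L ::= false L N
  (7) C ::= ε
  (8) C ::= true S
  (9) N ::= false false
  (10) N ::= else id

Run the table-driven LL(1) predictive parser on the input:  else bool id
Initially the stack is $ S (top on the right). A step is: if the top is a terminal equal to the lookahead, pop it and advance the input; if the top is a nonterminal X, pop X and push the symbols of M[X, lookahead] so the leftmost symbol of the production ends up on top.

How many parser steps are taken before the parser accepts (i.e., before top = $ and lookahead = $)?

step 1: stack=$ S  input=else bool id $  — expand S ::= else L G
step 2: stack=$ G L else  input=else bool id $  — match else
step 3: stack=$ G L  input=bool id $  — expand L ::= bool C id
step 4: stack=$ G id C bool  input=bool id $  — match bool
step 5: stack=$ G id C  input=id $  — expand C ::= ε
step 6: stack=$ G id  input=id $  — match id
step 7: stack=$ G  input=$  — expand G ::= ε
Accept reached after 7 steps.

7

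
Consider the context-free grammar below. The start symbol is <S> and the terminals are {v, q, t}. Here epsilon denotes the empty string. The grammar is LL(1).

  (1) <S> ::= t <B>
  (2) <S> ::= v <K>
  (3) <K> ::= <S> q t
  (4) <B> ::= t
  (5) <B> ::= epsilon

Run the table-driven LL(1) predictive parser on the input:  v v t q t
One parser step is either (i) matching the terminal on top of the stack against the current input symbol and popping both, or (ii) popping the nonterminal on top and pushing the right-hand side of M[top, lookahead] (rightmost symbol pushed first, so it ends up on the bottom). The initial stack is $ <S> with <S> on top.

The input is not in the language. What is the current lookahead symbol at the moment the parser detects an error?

$

step 1: stack=$ <S>  input=v v t q t $  — expand <S> ::= v <K>
step 2: stack=$ <K> v  input=v v t q t $  — match v
step 3: stack=$ <K>  input=v t q t $  — expand <K> ::= <S> q t
step 4: stack=$ t q <S>  input=v t q t $  — expand <S> ::= v <K>
step 5: stack=$ t q <K> v  input=v t q t $  — match v
step 6: stack=$ t q <K>  input=t q t $  — expand <K> ::= <S> q t
step 7: stack=$ t q t q <S>  input=t q t $  — expand <S> ::= t <B>
step 8: stack=$ t q t q <B> t  input=t q t $  — match t
step 9: stack=$ t q t q <B>  input=q t $  — expand <B> ::= epsilon
step 10: stack=$ t q t q  input=q t $  — match q
step 11: stack=$ t q t  input=t $  — match t
step 12: stack=$ t q  input=$  — error: top is terminal q but lookahead is $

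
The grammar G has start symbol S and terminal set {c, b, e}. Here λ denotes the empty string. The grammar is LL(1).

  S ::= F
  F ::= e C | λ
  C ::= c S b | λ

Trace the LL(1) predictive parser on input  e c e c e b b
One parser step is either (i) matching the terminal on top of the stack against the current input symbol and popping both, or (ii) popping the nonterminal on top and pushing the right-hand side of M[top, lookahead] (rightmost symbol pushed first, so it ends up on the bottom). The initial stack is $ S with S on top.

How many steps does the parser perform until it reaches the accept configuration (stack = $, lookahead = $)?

16

      Stack      Input            Action
   1  $ S        e c e c e b b $  expand S ::= F
   2  $ F        e c e c e b b $  expand F ::= e C
   3  $ C e      e c e c e b b $  match e
   4  $ C        c e c e b b $    expand C ::= c S b
   5  $ b S c    c e c e b b $    match c
   6  $ b S      e c e b b $      expand S ::= F
   7  $ b F      e c e b b $      expand F ::= e C
   8  $ b C e    e c e b b $      match e
   9  $ b C      c e b b $        expand C ::= c S b
  10  $ b b S c  c e b b $        match c
  11  $ b b S    e b b $          expand S ::= F
  12  $ b b F    e b b $          expand F ::= e C
  13  $ b b C e  e b b $          match e
  14  $ b b C    b b $            expand C ::= λ
  15  $ b b      b b $            match b
  16  $ b        b $              match b
Accept reached after 16 steps.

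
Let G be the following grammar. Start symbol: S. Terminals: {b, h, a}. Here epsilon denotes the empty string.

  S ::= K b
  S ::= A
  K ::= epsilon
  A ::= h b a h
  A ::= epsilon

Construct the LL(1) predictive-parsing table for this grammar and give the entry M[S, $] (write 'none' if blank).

S ::= A

FIRST(K) = {epsilon}
FIRST(A) = {epsilon, h}
FIRST(S) = {epsilon, b, h}  (via K b, A)
FOLLOW(S) includes $ since S is the start symbol.
FOLLOW(S): S appears on no right-hand side. Thus FOLLOW(S) = {$}.
For S ::= K b: FIRST(K b) = {b}, so it goes in M[S, t] for t ∈ {b}.
For S ::= A: FIRST(A) = {epsilon, h}, so it goes in M[S, t] for t ∈ {h}; since epsilon ∈ FIRST, also for every t ∈ FOLLOW(S) = {$}.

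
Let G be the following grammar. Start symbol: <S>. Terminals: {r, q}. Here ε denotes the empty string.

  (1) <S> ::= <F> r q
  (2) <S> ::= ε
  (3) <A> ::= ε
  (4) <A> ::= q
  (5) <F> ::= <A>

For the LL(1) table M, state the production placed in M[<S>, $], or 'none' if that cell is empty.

FIRST(<A>) = {ε, q}
FIRST(<F>) = {ε, q}  (via <A>)
FIRST(<S>) = {ε, q, r}  (via <F> r q)
FOLLOW(<S>) includes $ since <S> is the start symbol.
FOLLOW(<S>): <S> appears on no right-hand side. Thus FOLLOW(<S>) = {$}.
For <S> ::= <F> r q: FIRST(<F> r q) = {q, r}, so it goes in M[<S>, t] for t ∈ {q, r}.
For <S> ::= ε: FIRST(ε) = {ε}, so it goes in M[<S>, t] for t ∈ {}; since ε ∈ FIRST, also for every t ∈ FOLLOW(<S>) = {$}.

<S> ::= ε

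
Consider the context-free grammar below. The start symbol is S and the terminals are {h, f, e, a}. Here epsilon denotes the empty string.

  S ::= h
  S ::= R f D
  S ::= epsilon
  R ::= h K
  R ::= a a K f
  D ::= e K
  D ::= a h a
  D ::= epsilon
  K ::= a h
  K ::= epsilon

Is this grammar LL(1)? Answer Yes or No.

No

FIRST(S) = {epsilon, a, h}
FIRST(R) = {a, h}
FIRST(D) = {epsilon, a, e}
FIRST(K) = {epsilon, a}
FOLLOW(S) = {$}
FOLLOW(R) = {f}
FOLLOW(D) = {$}
FOLLOW(K) = {$, f}
Cell M[S, h] receives both S ::= h and S ::= R f D — the grammar is not LL(1).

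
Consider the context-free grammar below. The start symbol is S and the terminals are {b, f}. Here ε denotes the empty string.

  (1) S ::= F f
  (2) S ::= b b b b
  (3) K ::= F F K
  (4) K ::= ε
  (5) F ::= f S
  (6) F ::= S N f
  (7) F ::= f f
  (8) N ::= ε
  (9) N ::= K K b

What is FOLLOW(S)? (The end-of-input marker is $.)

{$, b, f}

FIRST(S): from S::=F f we get {b, f}; from S::=b b b b we get {b}. So FIRST(S) = {b, f}.
FIRST(F): from F::=f S we get {f}; from F::=S N f we get {b, f}; from F::=f f we get {f}. So FIRST(F) = {b, f}.
FIRST(K): from K::=F F K we get {b, f}; from K::=ε we get {ε}. So FIRST(K) = {ε, b, f}.
FIRST(N): from N::=ε we get {ε}; from N::=K K b we get {b, f}. So FIRST(N) = {ε, b, f}.
FOLLOW(S) includes $ since S is the start symbol.
FOLLOW(K): in K::=F F K, the suffix after K is empty (adds nothing new); in N::=K K b (occurrence 1), K is followed by K b with FIRST {b, f}; in N::=K K b (occurrence 2), K is followed by b with FIRST {b}. Thus FOLLOW(K) = {b, f}.
FOLLOW(F): in S::=F f, F is followed by f with FIRST {f}; in K::=F F K (occurrence 1), F is followed by F K with FIRST {b, f}; in K::=F F K (occurrence 2), F is followed by K with FIRST {ε, b, f}; in K::=F F K (occurrence 2), the suffix after F is nullable, so FOLLOW(F) ⊇ FOLLOW(K) = {b, f}. Thus FOLLOW(F) = {b, f}.
FOLLOW(S): in F::=f S, the suffix after S is empty, so FOLLOW(S) ⊇ FOLLOW(F) = {b, f}; in F::=S N f, S is followed by N f with FIRST {b, f}. Thus FOLLOW(S) = {$, b, f}.
FOLLOW(N): in F::=S N f, N is followed by f with FIRST {f}. Thus FOLLOW(N) = {f}.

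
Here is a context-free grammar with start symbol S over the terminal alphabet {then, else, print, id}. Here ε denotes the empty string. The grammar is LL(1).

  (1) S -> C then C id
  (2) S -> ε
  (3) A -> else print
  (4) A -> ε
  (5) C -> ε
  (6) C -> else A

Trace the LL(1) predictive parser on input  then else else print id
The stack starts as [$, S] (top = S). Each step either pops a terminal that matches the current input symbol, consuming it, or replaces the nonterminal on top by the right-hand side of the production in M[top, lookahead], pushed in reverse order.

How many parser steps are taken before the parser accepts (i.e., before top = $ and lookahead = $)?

9

step 1: stack=$ S  input=then else else print id $  — expand S -> C then C id
step 2: stack=$ id C then C  input=then else else print id $  — expand C -> ε
step 3: stack=$ id C then  input=then else else print id $  — match then
step 4: stack=$ id C  input=else else print id $  — expand C -> else A
step 5: stack=$ id A else  input=else else print id $  — match else
step 6: stack=$ id A  input=else print id $  — expand A -> else print
step 7: stack=$ id print else  input=else print id $  — match else
step 8: stack=$ id print  input=print id $  — match print
step 9: stack=$ id  input=id $  — match id
Accept reached after 9 steps.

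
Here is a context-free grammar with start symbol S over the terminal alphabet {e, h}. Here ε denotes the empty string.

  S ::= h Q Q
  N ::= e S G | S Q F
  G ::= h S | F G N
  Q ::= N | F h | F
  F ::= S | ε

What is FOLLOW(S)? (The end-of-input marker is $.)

{$, e, h}

FIRST(S) = {h}
FIRST(N) = {e, h}  (via S Q F)
FIRST(F) = {ε, h}  (via S)
FIRST(G) = {h}  (via F G N)
FIRST(Q) = {ε, e, h}  (via N, F h, F)
FOLLOW(S) includes $ since S is the start symbol.
FOLLOW(S): in N::=e S G, S is followed by G with FIRST {h}; in N::=S Q F, S is followed by Q F with FIRST {ε, e, h}; in N::=S Q F, the suffix after S is nullable, so FOLLOW(S) ⊇ FOLLOW(N) = {$, e, h}; in G::=h S, the suffix after S is empty, so FOLLOW(S) ⊇ FOLLOW(G) = {$, e, h}; in F::=S, the suffix after S is empty, so FOLLOW(S) ⊇ FOLLOW(F) = {$, e, h}. Thus FOLLOW(S) = {$, e, h}.
FOLLOW(N): in G::=F G N, the suffix after N is empty, so FOLLOW(N) ⊇ FOLLOW(G) = {$, e, h}; in Q::=N, the suffix after N is empty, so FOLLOW(N) ⊇ FOLLOW(Q) = {$, e, h}. Thus FOLLOW(N) = {$, e, h}.
FOLLOW(G): in N::=e S G, the suffix after G is empty, so FOLLOW(G) ⊇ FOLLOW(N) = {$, e, h}; in G::=F G N, G is followed by N with FIRST {e, h}. Thus FOLLOW(G) = {$, e, h}.
FOLLOW(Q): in S::=h Q Q (occurrence 1), Q is followed by Q with FIRST {ε, e, h}; in S::=h Q Q (occurrence 1), the suffix after Q is nullable, so FOLLOW(Q) ⊇ FOLLOW(S) = {$, e, h}; in S::=h Q Q (occurrence 2), the suffix after Q is empty, so FOLLOW(Q) ⊇ FOLLOW(S) = {$, e, h}; in N::=S Q F, Q is followed by F with FIRST {ε, h}; in N::=S Q F, the suffix after Q is nullable, so FOLLOW(Q) ⊇ FOLLOW(N) = {$, e, h}. Thus FOLLOW(Q) = {$, e, h}.
FOLLOW(F): in N::=S Q F, the suffix after F is empty, so FOLLOW(F) ⊇ FOLLOW(N) = {$, e, h}; in G::=F G N, F is followed by G N with FIRST {h}; in Q::=F h, F is followed by h with FIRST {h}; in Q::=F, the suffix after F is empty, so FOLLOW(F) ⊇ FOLLOW(Q) = {$, e, h}. Thus FOLLOW(F) = {$, e, h}.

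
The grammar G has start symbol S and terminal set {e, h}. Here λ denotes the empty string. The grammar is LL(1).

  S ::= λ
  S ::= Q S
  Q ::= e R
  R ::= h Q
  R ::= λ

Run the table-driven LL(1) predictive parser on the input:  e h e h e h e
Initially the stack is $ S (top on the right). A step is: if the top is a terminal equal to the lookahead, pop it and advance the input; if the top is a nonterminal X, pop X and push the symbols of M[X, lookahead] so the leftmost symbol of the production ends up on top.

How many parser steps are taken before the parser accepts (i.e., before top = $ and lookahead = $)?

      Stack    Input            Action
   1  $ S      e h e h e h e $  expand S ::= Q S
   2  $ S Q    e h e h e h e $  expand Q ::= e R
   3  $ S R e  e h e h e h e $  match e
   4  $ S R    h e h e h e $    expand R ::= h Q
   5  $ S Q h  h e h e h e $    match h
   6  $ S Q    e h e h e $      expand Q ::= e R
   7  $ S R e  e h e h e $      match e
   8  $ S R    h e h e $        expand R ::= h Q
   9  $ S Q h  h e h e $        match h
  10  $ S Q    e h e $          expand Q ::= e R
  11  $ S R e  e h e $          match e
  12  $ S R    h e $            expand R ::= h Q
  13  $ S Q h  h e $            match h
  14  $ S Q    e $              expand Q ::= e R
  15  $ S R e  e $              match e
  16  $ S R    $                expand R ::= λ
  17  $ S      $                expand S ::= λ
Accept reached after 17 steps.

17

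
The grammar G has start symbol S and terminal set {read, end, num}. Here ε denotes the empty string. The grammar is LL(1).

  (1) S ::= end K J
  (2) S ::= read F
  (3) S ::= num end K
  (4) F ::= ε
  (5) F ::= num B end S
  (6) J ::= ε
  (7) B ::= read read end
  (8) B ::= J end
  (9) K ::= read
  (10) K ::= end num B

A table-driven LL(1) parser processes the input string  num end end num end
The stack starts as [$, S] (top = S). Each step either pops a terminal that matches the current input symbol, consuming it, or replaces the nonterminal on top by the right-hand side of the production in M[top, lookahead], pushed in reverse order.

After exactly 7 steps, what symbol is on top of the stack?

J

step 1: stack=$ S  input=num end end num end $  — expand S ::= num end K
step 2: stack=$ K end num  input=num end end num end $  — match num
step 3: stack=$ K end  input=end end num end $  — match end
step 4: stack=$ K  input=end num end $  — expand K ::= end num B
step 5: stack=$ B num end  input=end num end $  — match end
step 6: stack=$ B num  input=num end $  — match num
step 7: stack=$ B  input=end $  — expand B ::= J end
Stack after step 7: $ end J (top = J).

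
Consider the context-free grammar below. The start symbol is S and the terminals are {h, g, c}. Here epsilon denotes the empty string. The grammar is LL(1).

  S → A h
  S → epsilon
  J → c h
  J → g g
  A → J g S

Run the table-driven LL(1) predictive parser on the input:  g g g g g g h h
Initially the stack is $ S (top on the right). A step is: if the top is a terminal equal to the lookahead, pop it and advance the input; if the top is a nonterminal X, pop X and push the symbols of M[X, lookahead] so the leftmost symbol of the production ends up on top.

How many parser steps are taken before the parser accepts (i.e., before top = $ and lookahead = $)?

step 1: stack=$ S  input=g g g g g g h h $  — expand S → A h
step 2: stack=$ h A  input=g g g g g g h h $  — expand A → J g S
step 3: stack=$ h S g J  input=g g g g g g h h $  — expand J → g g
step 4: stack=$ h S g g g  input=g g g g g g h h $  — match g
step 5: stack=$ h S g g  input=g g g g g h h $  — match g
step 6: stack=$ h S g  input=g g g g h h $  — match g
step 7: stack=$ h S  input=g g g h h $  — expand S → A h
step 8: stack=$ h h A  input=g g g h h $  — expand A → J g S
step 9: stack=$ h h S g J  input=g g g h h $  — expand J → g g
step 10: stack=$ h h S g g g  input=g g g h h $  — match g
step 11: stack=$ h h S g g  input=g g h h $  — match g
step 12: stack=$ h h S g  input=g h h $  — match g
step 13: stack=$ h h S  input=h h $  — expand S → epsilon
step 14: stack=$ h h  input=h h $  — match h
step 15: stack=$ h  input=h $  — match h
Accept reached after 15 steps.

15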